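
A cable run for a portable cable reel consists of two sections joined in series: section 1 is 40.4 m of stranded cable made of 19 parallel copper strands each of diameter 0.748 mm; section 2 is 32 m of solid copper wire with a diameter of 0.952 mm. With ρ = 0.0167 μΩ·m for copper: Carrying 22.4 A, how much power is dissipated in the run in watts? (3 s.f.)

417 W

ρ = 0.0167 μΩ·m = 1.67×10^-8 Ω·m
Section 1: A_strand = π(3.7400e-04)² = 4.394e-07 m²; R₁ = ρL/(N·A_s) = (1.67×10^-8)(40.4)/(19×4.394e-07) = 0.08081 Ω
Section 2: A = π(d/2)² = π(4.7600e-04 m)² = 7.118e-07 m²
R₂ = (1.67×10^-8)(32)/(7.118e-07) = 0.7508 Ω
R = R₁ + R₂ = 0.8316 Ω
P = I²R = (22.4)² × 0.8316 = 417 W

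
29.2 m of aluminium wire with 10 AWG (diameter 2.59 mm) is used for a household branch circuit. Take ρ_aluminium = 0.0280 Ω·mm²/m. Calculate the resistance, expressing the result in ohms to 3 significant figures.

0.155 Ω

ρ = 0.0280 Ω·mm²/m = 2.80×10^-8 Ω·m
A = π(2.59/2 mm)² = π(1.2950e-03 m)² = 5.269e-06 m²
R = ρL/A = (2.80×10^-8)(29.2 m)/(5.269e-06 m²) = 0.155 Ω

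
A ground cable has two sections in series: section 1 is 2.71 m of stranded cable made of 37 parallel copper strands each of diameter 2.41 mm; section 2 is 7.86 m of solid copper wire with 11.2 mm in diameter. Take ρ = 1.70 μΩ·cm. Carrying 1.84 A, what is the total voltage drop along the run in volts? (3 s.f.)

0.00300 V

ρ = 1.70 μΩ·cm = 1.70×10^-8 Ω·m
Section 1: A_strand = π(1.2050e-03)² = 4.562e-06 m²; R₁ = ρL/(N·A_s) = (1.70×10^-8)(2.71)/(37×4.562e-06) = 2.730×10^-4 Ω
Section 2: A = π(d/2)² = π(5.6000e-03 m)² = 9.852e-05 m²
R₂ = (1.70×10^-8)(7.86)/(9.852e-05) = 0.001356 Ω
R = R₁ + R₂ = 0.001629 Ω
V = IR = 1.84 × 0.001629 = 0.00300 V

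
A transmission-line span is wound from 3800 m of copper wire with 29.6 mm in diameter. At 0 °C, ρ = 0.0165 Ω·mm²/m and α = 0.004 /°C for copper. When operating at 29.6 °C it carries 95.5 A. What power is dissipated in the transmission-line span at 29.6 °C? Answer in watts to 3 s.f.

929 W

ρ = 0.0165 Ω·mm²/m = 1.65×10^-8 Ω·m
A = π(d/2)² = π(1.4800e-02 m)² = 6.881e-04 m²
R₍0₎ = ρL/A = (1.65×10^-8)(3800)/(6.881e-04) = 0.09112 Ω
R₍29.6₎ = R₍0₎(1 + αΔT) = 0.09112 × (1 + 0.004×29.6) = 0.1019 Ω
P = I²R = (95.5)² × 0.1019 = 929 W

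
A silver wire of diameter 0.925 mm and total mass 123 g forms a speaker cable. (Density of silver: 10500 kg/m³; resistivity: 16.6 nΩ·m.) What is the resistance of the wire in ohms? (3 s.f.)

0.431 Ω

ρ = 16.6 nΩ·m = 1.66×10^-8 Ω·m
A = π(d/2)² = π(4.6250e-04 m)² = 6.7201e-07 m²
L = m/(density·A) = 0.123/(10500×6.7201e-07) = 17.43 m
R = ρL/A = (1.66×10^-8)(17.43)/(6.7201e-07) = 0.431 Ω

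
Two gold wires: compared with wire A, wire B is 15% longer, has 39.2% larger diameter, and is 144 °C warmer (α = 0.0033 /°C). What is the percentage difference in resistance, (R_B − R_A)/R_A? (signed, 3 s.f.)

R ∝ ρL/d² with ρ ∝ (1+αΔT), so R_B/R_A = (1 + 15/100) × (1 + 39.2/100)⁻² × (1 + 0.0033×144)
= 1.15 × 0.5161 × 1.475 = 0.8755
(R_B − R_A)/R_A = 0.8755 − 1 = -12.4%

-12.4%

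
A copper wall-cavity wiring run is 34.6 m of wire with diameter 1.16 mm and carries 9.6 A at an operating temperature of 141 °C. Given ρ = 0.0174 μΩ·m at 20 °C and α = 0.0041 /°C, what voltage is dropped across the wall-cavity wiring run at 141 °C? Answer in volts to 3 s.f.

8.18 V

ρ = 0.0174 μΩ·m = 1.74×10^-8 Ω·m
A = π(d/2)² = π(5.8000e-04 m)² = 1.057e-06 m²
R₍20₎ = ρL/A = (1.74×10^-8)(34.6)/(1.057e-06) = 0.5697 Ω
R₍141₎ = R₍20₎(1 + αΔT) = 0.5697 × (1 + 0.0041×121) = 0.8523 Ω
V = IR = 9.6 × 0.8523 = 8.18 V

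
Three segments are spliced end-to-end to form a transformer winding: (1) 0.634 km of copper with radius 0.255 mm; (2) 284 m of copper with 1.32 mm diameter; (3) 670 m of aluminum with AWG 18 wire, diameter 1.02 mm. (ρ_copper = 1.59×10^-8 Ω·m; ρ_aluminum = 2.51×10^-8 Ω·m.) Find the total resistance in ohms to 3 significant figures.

Seg 1: A = πr² = π(2.5500e-04 m)² = 2.043e-07 m²
R_1 = (1.59×10^-8)(634)/(2.043e-07) = 49.35 Ω
Seg 2: A = π(d/2)² = π(6.6000e-04 m)² = 1.368e-06 m²
R_2 = (1.59×10^-8)(284)/(1.368e-06) = 3.3 Ω
Seg 3: A = π(1.02/2 mm)² = π(5.1000e-04 m)² = 8.171e-07 m²
R_3 = (2.51×10^-8)(670)/(8.171e-07) = 20.58 Ω
R_total = R_1 + R_2 + R_3 = 73.2 Ω

73.2 Ω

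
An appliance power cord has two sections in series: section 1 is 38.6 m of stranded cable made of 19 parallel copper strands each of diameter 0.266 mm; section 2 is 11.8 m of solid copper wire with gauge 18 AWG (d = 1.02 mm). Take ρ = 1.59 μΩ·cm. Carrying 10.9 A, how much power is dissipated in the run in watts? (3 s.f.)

ρ = 1.59 μΩ·cm = 1.59×10^-8 Ω·m
Section 1: A_strand = π(1.3300e-04)² = 5.557e-08 m²; R₁ = ρL/(N·A_s) = (1.59×10^-8)(38.6)/(19×5.557e-08) = 0.5813 Ω
Section 2: A = π(1.02/2 mm)² = π(5.1000e-04 m)² = 8.171e-07 m²
R₂ = (1.59×10^-8)(11.8)/(8.171e-07) = 0.2296 Ω
R = R₁ + R₂ = 0.8109 Ω
P = I²R = (10.9)² × 0.8109 = 96.3 W

96.3 W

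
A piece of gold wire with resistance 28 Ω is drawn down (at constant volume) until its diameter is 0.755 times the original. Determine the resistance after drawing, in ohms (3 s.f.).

86.2 Ω

Volume constant ⇒ L' = L/r² with r = 0.755. R' = ρL'/A' = ρ(L/r²)/(πr²d₀²/4) = R/r⁴.
R' = 3.078 × 28 = 86.2 Ω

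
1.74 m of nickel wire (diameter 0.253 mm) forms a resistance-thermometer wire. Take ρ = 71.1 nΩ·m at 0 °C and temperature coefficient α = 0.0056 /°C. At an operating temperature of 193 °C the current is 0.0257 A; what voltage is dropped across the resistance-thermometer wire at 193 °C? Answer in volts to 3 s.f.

ρ = 71.1 nΩ·m = 7.11×10^-8 Ω·m
A = π(d/2)² = π(1.2650e-04 m)² = 5.027e-08 m²
R₍0₎ = ρL/A = (7.11×10^-8)(1.74)/(5.027e-08) = 2.461 Ω
R₍193₎ = R₍0₎(1 + αΔT) = 2.461 × (1 + 0.0056×193) = 5.121 Ω
V = IR = 0.0257 × 5.121 = 0.132 V

0.132 V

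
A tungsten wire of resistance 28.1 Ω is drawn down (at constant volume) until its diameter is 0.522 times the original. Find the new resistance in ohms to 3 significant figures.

Volume constant ⇒ L' = L/r² with r = 0.522. R' = ρL'/A' = ρ(L/r²)/(πr²d₀²/4) = R/r⁴.
R' = 13.47 × 28.1 = 378 Ω

378 Ω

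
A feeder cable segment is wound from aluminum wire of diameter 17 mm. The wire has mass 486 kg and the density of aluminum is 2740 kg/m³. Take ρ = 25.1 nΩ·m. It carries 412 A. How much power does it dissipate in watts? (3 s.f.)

ρ = 25.1 nΩ·m = 2.51×10^-8 Ω·m
A = π(d/2)² = π(8.5000e-03 m)² = 2.2698e-04 m²
L = m/(density·A) = 486/(2740×2.2698e-04) = 781.4 m
R = ρL/A = (2.51×10^-8)(781.4)/(2.2698e-04) = 0.08641 Ω
P = I²R = (412)² × 0.08641 = 14700 W

14700 W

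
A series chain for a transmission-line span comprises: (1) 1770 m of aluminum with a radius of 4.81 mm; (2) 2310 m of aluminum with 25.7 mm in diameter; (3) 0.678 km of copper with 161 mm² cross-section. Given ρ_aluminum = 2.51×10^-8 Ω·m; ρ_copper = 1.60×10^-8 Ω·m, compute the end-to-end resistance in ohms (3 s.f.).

Seg 1: A = πr² = π(4.8100e-03 m)² = 7.268e-05 m²
R_1 = (2.51×10^-8)(1770)/(7.268e-05) = 0.6112 Ω
Seg 2: A = π(d/2)² = π(1.2850e-02 m)² = 5.187e-04 m²
R_2 = (2.51×10^-8)(2310)/(5.187e-04) = 0.1118 Ω
Seg 3: A = 161 mm² = 1.610e-04 m²
R_3 = (1.60×10^-8)(678)/(1.610e-04) = 0.06738 Ω
R_total = R_1 + R_2 + R_3 = 0.790 Ω

0.790 Ω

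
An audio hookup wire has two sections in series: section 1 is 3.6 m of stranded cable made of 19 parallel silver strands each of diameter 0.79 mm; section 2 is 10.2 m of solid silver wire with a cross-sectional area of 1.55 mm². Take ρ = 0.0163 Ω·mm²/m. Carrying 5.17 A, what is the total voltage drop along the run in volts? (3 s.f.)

ρ = 0.0163 Ω·mm²/m = 1.63×10^-8 Ω·m
Section 1: A_strand = π(3.9500e-04)² = 4.902e-07 m²; R₁ = ρL/(N·A_s) = (1.63×10^-8)(3.6)/(19×4.902e-07) = 0.006301 Ω
Section 2: A = 1.55 mm² = 1.550e-06 m²
R₂ = (1.63×10^-8)(10.2)/(1.550e-06) = 0.1073 Ω
R = R₁ + R₂ = 0.1136 Ω
V = IR = 5.17 × 0.1136 = 0.587 V

0.587 V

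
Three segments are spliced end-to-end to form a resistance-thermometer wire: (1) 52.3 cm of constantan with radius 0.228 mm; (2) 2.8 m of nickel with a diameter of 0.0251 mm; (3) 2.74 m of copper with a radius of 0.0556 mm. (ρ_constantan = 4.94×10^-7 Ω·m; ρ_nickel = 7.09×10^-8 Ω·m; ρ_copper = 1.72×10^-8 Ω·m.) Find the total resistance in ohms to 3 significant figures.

408 Ω

Seg 1: A = πr² = π(2.2800e-04 m)² = 1.633e-07 m²
R_1 = (4.94×10^-7)(0.523)/(1.633e-07) = 1.582 Ω
Seg 2: A = π(d/2)² = π(1.2550e-05 m)² = 4.948e-10 m²
R_2 = (7.09×10^-8)(2.8)/(4.948e-10) = 401.2 Ω
Seg 3: A = πr² = π(5.5600e-05 m)² = 9.712e-09 m²
R_3 = (1.72×10^-8)(2.74)/(9.712e-09) = 4.853 Ω
R_total = R_1 + R_2 + R_3 = 408 Ω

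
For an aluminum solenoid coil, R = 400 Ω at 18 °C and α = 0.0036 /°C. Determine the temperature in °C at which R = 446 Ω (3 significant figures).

R = R₀(1 + α(T − T₀)) ⇒ T = T₀ + (R/R₀ − 1)/α
T = 18 + (446/400 − 1)/0.0036 = 18 + (0.115)/0.0036 = 49.9 °C

49.9 °C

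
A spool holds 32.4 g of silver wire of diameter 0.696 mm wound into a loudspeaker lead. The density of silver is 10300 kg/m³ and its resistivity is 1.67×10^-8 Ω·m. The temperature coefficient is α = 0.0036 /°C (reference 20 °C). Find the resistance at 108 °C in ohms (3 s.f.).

0.478 Ω

A = π(d/2)² = π(3.4800e-04 m)² = 3.8046e-07 m²
L = m/(density·A) = 0.0324/(10300×3.8046e-07) = 8.268 m
R = ρL/A = (1.67×10^-8)(8.268)/(3.8046e-07) = 0.3629 Ω
R(108 °C) = 0.3629 × (1 + 0.0036×88) = 0.478 Ω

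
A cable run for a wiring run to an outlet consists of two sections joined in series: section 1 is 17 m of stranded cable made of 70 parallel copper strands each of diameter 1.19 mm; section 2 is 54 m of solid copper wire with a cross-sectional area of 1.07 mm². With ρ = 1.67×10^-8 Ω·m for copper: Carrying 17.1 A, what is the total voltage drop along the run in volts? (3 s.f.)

Section 1: A_strand = π(5.9500e-04)² = 1.112e-06 m²; R₁ = ρL/(N·A_s) = (1.67×10^-8)(17)/(70×1.112e-06) = 0.003647 Ω
Section 2: A = 1.07 mm² = 1.070e-06 m²
R₂ = (1.67×10^-8)(54)/(1.070e-06) = 0.8428 Ω
R = R₁ + R₂ = 0.8465 Ω
V = IR = 17.1 × 0.8465 = 14.5 V

14.5 V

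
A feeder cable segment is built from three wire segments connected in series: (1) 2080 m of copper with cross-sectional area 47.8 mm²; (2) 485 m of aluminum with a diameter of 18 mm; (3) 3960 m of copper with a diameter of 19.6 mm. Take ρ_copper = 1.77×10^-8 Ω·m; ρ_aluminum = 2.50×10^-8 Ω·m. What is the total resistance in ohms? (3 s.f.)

1.05 Ω

Seg 1: A = 47.8 mm² = 4.780e-05 m²
R_1 = (1.77×10^-8)(2080)/(4.780e-05) = 0.7702 Ω
Seg 2: A = π(d/2)² = π(9.0000e-03 m)² = 2.545e-04 m²
R_2 = (2.50×10^-8)(485)/(2.545e-04) = 0.04765 Ω
Seg 3: A = π(d/2)² = π(9.8000e-03 m)² = 3.017e-04 m²
R_3 = (1.77×10^-8)(3960)/(3.017e-04) = 0.2323 Ω
R_total = R_1 + R_2 + R_3 = 1.05 Ω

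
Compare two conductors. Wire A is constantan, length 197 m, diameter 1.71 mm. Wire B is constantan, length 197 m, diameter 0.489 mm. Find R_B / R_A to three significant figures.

R ∝ ρL/d², so R_B/R_A = (d_A/d_B)²
= (1.71/0.489)² = 12.2

12.2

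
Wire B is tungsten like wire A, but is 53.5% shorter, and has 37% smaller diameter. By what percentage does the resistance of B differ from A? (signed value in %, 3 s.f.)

17.2%

R ∝ L/d², so R_B/R_A = (1 − 53.5/100) × (1 − 37/100)⁻²
= 0.465 × 2.519 = 1.172
(R_B − R_A)/R_A = 1.172 − 1 = 17.2%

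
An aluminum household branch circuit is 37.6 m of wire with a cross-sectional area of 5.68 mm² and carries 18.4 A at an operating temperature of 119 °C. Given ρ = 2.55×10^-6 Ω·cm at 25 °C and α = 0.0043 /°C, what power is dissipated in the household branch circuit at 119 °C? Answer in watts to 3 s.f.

80.2 W

ρ = 2.55×10^-6 Ω·cm = 2.55×10^-8 Ω·m
A = 5.68 mm² = 5.680e-06 m²
R₍25₎ = ρL/A = (2.55×10^-8)(37.6)/(5.680e-06) = 0.1688 Ω
R₍119₎ = R₍25₎(1 + αΔT) = 0.1688 × (1 + 0.0043×94) = 0.237 Ω
P = I²R = (18.4)² × 0.237 = 80.2 W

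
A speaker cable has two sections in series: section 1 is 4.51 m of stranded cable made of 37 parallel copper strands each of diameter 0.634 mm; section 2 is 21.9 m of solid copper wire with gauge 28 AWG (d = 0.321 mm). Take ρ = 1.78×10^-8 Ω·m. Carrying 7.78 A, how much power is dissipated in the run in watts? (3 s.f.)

Section 1: A_strand = π(3.1700e-04)² = 3.157e-07 m²; R₁ = ρL/(N·A_s) = (1.78×10^-8)(4.51)/(37×3.157e-07) = 0.006873 Ω
Section 2: A = π(0.321/2 mm)² = π(1.6050e-04 m)² = 8.093e-08 m²
R₂ = (1.78×10^-8)(21.9)/(8.093e-08) = 4.817 Ω
R = R₁ + R₂ = 4.824 Ω
P = I²R = (7.78)² × 4.824 = 292 W

292 W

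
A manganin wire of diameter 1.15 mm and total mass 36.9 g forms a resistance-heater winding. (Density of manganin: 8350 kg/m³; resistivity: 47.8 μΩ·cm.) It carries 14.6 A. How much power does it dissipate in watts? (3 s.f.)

ρ = 47.8 μΩ·cm = 4.78×10^-7 Ω·m
A = π(d/2)² = π(5.7500e-04 m)² = 1.0387e-06 m²
L = m/(density·A) = 0.0369/(8350×1.0387e-06) = 4.255 m
R = ρL/A = (4.78×10^-7)(4.255)/(1.0387e-06) = 1.958 Ω
P = I²R = (14.6)² × 1.958 = 417 W

417 W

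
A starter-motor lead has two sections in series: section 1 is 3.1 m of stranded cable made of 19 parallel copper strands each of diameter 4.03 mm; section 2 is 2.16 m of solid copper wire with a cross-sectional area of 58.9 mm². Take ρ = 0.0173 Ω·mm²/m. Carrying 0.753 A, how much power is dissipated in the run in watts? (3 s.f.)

4.85×10^-4 W

ρ = 0.0173 Ω·mm²/m = 1.73×10^-8 Ω·m
Section 1: A_strand = π(2.0150e-03)² = 1.276e-05 m²; R₁ = ρL/(N·A_s) = (1.73×10^-8)(3.1)/(19×1.276e-05) = 2.213×10^-4 Ω
Section 2: A = 58.9 mm² = 5.890e-05 m²
R₂ = (1.73×10^-8)(2.16)/(5.890e-05) = 6.344×10^-4 Ω
R = R₁ + R₂ = 8.557×10^-4 Ω
P = I²R = (0.753)² × 8.557×10^-4 = 4.85×10^-4 W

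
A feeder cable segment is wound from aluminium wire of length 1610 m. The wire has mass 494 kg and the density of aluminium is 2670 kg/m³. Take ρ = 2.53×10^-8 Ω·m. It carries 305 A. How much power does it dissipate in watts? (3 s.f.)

33000 W

A = m/(density·L) = 494/(2670×1610) = 1.1492e-04 m²
R = ρL/A = (2.53×10^-8)(1610)/(1.1492e-04) = 0.3545 Ω
P = I²R = (305)² × 0.3545 = 33000 W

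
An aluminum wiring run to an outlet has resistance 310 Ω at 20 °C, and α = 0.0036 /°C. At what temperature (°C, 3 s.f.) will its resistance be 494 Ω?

R = R₀(1 + α(T − T₀)) ⇒ T = T₀ + (R/R₀ − 1)/α
T = 20 + (494/310 − 1)/0.0036 = 20 + (0.5935)/0.0036 = 185 °C

185 °C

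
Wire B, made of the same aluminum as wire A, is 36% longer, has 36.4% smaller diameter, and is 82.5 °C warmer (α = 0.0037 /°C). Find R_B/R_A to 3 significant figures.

R ∝ ρL/d² with ρ ∝ (1+αΔT), so R_B/R_A = (1 + 36/100) × (1 − 36.4/100)⁻² × (1 + 0.0037×82.5)
= 1.36 × 2.472 × 1.305 = 4.39

4.39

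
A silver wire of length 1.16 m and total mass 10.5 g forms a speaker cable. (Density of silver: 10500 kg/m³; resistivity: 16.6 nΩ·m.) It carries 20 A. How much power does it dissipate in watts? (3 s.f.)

8.93 W

ρ = 16.6 nΩ·m = 1.66×10^-8 Ω·m
A = m/(density·L) = 0.0105/(10500×1.16) = 8.6207e-07 m²
R = ρL/A = (1.66×10^-8)(1.16)/(8.6207e-07) = 0.02234 Ω
P = I²R = (20)² × 0.02234 = 8.93 W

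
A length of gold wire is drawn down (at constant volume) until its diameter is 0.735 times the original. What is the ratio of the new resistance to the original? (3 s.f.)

Volume constant ⇒ L' = L/r² with r = 0.735. R' = ρL'/A' = ρ(L/r²)/(πr²d₀²/4) = R/r⁴.
Factor = 3.43

3.43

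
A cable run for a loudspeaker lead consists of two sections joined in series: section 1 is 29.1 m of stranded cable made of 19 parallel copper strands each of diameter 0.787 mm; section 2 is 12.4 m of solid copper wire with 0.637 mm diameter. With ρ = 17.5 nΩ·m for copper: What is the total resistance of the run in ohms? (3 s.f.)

0.736 Ω

ρ = 17.5 nΩ·m = 1.75×10^-8 Ω·m
Section 1: A_strand = π(3.9350e-04)² = 4.865e-07 m²; R₁ = ρL/(N·A_s) = (1.75×10^-8)(29.1)/(19×4.865e-07) = 0.0551 Ω
Section 2: A = π(d/2)² = π(3.1850e-04 m)² = 3.187e-07 m²
R₂ = (1.75×10^-8)(12.4)/(3.187e-07) = 0.6809 Ω
R = R₁ + R₂ = 0.736 Ω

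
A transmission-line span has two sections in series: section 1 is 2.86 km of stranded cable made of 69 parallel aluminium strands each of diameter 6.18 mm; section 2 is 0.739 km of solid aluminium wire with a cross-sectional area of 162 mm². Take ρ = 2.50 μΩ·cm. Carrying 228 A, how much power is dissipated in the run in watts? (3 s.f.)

ρ = 2.50 μΩ·cm = 2.50×10^-8 Ω·m
Section 1: A_strand = π(3.0900e-03)² = 3.000e-05 m²; R₁ = ρL/(N·A_s) = (2.50×10^-8)(2860)/(69×3.000e-05) = 0.03455 Ω
Section 2: A = 162 mm² = 1.620e-04 m²
R₂ = (2.50×10^-8)(739)/(1.620e-04) = 0.114 Ω
R = R₁ + R₂ = 0.1486 Ω
P = I²R = (228)² × 0.1486 = 7720 W

7720 W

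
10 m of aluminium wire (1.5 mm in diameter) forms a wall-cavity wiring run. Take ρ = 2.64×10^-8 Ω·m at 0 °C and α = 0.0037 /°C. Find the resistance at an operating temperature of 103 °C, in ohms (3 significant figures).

0.206 Ω

A = π(d/2)² = π(7.5000e-04 m)² = 1.767e-06 m²
R₍0°C₎ = ρL/A = (2.64×10^-8)(10)/(1.767e-06) = 0.1494 Ω
R = R₀(1 + αΔT) = 0.1494(1 + 0.0037×103) = 0.206 Ω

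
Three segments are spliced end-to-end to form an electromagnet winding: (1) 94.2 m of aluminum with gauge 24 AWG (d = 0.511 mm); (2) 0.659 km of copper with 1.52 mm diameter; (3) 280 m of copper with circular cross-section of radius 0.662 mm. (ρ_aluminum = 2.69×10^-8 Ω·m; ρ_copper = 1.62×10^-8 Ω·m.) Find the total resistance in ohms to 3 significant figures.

Seg 1: A = π(0.511/2 mm)² = π(2.5550e-04 m)² = 2.051e-07 m²
R_1 = (2.69×10^-8)(94.2)/(2.051e-07) = 12.36 Ω
Seg 2: A = π(d/2)² = π(7.6000e-04 m)² = 1.815e-06 m²
R_2 = (1.62×10^-8)(659)/(1.815e-06) = 5.883 Ω
Seg 3: A = πr² = π(6.6200e-04 m)² = 1.377e-06 m²
R_3 = (1.62×10^-8)(280)/(1.377e-06) = 3.295 Ω
R_total = R_1 + R_2 + R_3 = 21.5 Ω

21.5 Ω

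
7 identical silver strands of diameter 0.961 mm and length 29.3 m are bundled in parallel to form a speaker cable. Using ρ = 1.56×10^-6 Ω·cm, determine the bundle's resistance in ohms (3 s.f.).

ρ = 1.56×10^-6 Ω·cm = 1.56×10^-8 Ω·m
A_strand = π(4.8050e-04 m)² = 7.253e-07 m²
R_strand = ρL/A = (1.56×10^-8)(29.3)/(7.253e-07) = 0.6302 Ω
R_total = R_strand/N = 0.6302/7 = 0.0900 Ω

0.0900 Ω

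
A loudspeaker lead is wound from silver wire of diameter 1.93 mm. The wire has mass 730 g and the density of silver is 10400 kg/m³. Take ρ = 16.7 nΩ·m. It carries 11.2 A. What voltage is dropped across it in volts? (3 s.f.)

ρ = 16.7 nΩ·m = 1.67×10^-8 Ω·m
A = π(d/2)² = π(9.6500e-04 m)² = 2.9255e-06 m²
L = m/(density·A) = 0.73/(10400×2.9255e-06) = 23.99 m
R = ρL/A = (1.67×10^-8)(23.99)/(2.9255e-06) = 0.137 Ω
V = IR = 11.2 × 0.137 = 1.53 V

1.53 V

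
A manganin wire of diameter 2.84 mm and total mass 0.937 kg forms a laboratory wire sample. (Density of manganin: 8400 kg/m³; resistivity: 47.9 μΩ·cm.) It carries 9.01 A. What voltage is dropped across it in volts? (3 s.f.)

12.0 V

ρ = 47.9 μΩ·cm = 4.79×10^-7 Ω·m
A = π(d/2)² = π(1.4200e-03 m)² = 6.3347e-06 m²
L = m/(density·A) = 0.937/(8400×6.3347e-06) = 17.61 m
R = ρL/A = (4.79×10^-7)(17.61)/(6.3347e-06) = 1.332 Ω
V = IR = 9.01 × 1.332 = 12.0 V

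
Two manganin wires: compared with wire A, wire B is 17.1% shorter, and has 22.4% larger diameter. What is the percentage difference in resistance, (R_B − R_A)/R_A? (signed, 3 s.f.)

R ∝ L/d², so R_B/R_A = (1 − 17.1/100) × (1 + 22.4/100)⁻²
= 0.829 × 0.6675 = 0.5533
(R_B − R_A)/R_A = 0.5533 − 1 = -44.7%

-44.7%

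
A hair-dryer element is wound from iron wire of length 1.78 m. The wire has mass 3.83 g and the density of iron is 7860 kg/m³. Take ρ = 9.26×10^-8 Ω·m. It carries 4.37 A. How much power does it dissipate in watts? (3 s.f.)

11.5 W

A = m/(density·L) = 0.00383/(7860×1.78) = 2.7375e-07 m²
R = ρL/A = (9.26×10^-8)(1.78)/(2.7375e-07) = 0.6021 Ω
P = I²R = (4.37)² × 0.6021 = 11.5 W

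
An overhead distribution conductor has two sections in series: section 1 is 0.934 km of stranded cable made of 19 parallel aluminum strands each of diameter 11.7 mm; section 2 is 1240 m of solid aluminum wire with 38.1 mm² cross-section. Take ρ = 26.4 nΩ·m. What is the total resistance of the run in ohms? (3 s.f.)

0.871 Ω

ρ = 26.4 nΩ·m = 2.64×10^-8 Ω·m
Section 1: A_strand = π(5.8500e-03)² = 1.075e-04 m²; R₁ = ρL/(N·A_s) = (2.64×10^-8)(934)/(19×1.075e-04) = 0.01207 Ω
Section 2: A = 38.1 mm² = 3.810e-05 m²
R₂ = (2.64×10^-8)(1240)/(3.810e-05) = 0.8592 Ω
R = R₁ + R₂ = 0.871 Ω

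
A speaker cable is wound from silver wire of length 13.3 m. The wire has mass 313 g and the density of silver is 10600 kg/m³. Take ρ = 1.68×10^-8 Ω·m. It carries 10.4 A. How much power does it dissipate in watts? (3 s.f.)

10.9 W

A = m/(density·L) = 0.313/(10600×13.3) = 2.2202e-06 m²
R = ρL/A = (1.68×10^-8)(13.3)/(2.2202e-06) = 0.1006 Ω
P = I²R = (10.4)² × 0.1006 = 10.9 W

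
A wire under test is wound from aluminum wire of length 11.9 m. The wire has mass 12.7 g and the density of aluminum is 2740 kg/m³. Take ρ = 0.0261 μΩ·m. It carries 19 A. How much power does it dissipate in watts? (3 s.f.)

ρ = 0.0261 μΩ·m = 2.61×10^-8 Ω·m
A = m/(density·L) = 0.0127/(2740×11.9) = 3.8950e-07 m²
R = ρL/A = (2.61×10^-8)(11.9)/(3.8950e-07) = 0.7974 Ω
P = I²R = (19)² × 0.7974 = 288 W

288 W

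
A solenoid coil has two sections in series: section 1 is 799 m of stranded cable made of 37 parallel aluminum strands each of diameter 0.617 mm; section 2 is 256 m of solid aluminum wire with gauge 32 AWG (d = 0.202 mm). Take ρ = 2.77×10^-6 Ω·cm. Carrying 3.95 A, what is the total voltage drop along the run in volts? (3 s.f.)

ρ = 2.77×10^-6 Ω·cm = 2.77×10^-8 Ω·m
Section 1: A_strand = π(3.0850e-04)² = 2.990e-07 m²; R₁ = ρL/(N·A_s) = (2.77×10^-8)(799)/(37×2.990e-07) = 2.001 Ω
Section 2: A = π(0.202/2 mm)² = π(1.0100e-04 m)² = 3.205e-08 m²
R₂ = (2.77×10^-8)(256)/(3.205e-08) = 221.3 Ω
R = R₁ + R₂ = 223.3 Ω
V = IR = 3.95 × 223.3 = 882 V

882 V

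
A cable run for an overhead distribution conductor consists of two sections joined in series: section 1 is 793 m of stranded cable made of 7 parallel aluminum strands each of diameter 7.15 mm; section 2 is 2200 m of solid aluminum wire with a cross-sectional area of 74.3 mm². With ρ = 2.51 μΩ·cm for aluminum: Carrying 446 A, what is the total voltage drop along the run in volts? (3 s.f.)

363 V

ρ = 2.51 μΩ·cm = 2.51×10^-8 Ω·m
Section 1: A_strand = π(3.5750e-03)² = 4.015e-05 m²; R₁ = ρL/(N·A_s) = (2.51×10^-8)(793)/(7×4.015e-05) = 0.07082 Ω
Section 2: A = 74.3 mm² = 7.430e-05 m²
R₂ = (2.51×10^-8)(2200)/(7.430e-05) = 0.7432 Ω
R = R₁ + R₂ = 0.814 Ω
V = IR = 446 × 0.814 = 363 V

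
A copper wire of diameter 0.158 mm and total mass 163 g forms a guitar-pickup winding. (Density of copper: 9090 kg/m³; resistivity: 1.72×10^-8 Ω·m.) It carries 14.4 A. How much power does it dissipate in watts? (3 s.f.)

A = π(d/2)² = π(7.9000e-05 m)² = 1.9607e-08 m²
L = m/(density·A) = 0.163/(9090×1.9607e-08) = 914.6 m
R = ρL/A = (1.72×10^-8)(914.6)/(1.9607e-08) = 802.3 Ω
P = I²R = (14.4)² × 802.3 = 1.66×10^5 W

1.66×10^5 W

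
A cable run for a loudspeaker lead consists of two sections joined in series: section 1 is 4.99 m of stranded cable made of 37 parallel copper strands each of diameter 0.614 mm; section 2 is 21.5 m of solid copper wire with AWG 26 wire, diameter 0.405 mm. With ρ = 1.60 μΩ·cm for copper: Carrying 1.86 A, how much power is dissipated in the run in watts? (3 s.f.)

ρ = 1.60 μΩ·cm = 1.60×10^-8 Ω·m
Section 1: A_strand = π(3.0700e-04)² = 2.961e-07 m²; R₁ = ρL/(N·A_s) = (1.60×10^-8)(4.99)/(37×2.961e-07) = 0.007288 Ω
Section 2: A = π(0.405/2 mm)² = π(2.0250e-04 m)² = 1.288e-07 m²
R₂ = (1.60×10^-8)(21.5)/(1.288e-07) = 2.67 Ω
R = R₁ + R₂ = 2.678 Ω
P = I²R = (1.86)² × 2.678 = 9.26 W

9.26 W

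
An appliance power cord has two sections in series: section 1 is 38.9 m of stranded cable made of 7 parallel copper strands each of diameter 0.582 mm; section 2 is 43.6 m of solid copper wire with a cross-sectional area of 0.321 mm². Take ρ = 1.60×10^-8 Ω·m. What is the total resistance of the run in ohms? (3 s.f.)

Section 1: A_strand = π(2.9100e-04)² = 2.660e-07 m²; R₁ = ρL/(N·A_s) = (1.60×10^-8)(38.9)/(7×2.660e-07) = 0.3342 Ω
Section 2: A = 0.321 mm² = 3.210e-07 m²
R₂ = (1.60×10^-8)(43.6)/(3.210e-07) = 2.173 Ω
R = R₁ + R₂ = 2.51 Ω

2.51 Ω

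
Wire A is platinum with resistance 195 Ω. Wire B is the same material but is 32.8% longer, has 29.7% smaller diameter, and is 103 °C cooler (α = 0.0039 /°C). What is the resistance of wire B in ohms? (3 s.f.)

R ∝ ρL/d² with ρ ∝ (1+αΔT), so R_B/R_A = (1 + 32.8/100) × (1 − 29.7/100)⁻² × (1 − 0.0039×103)
= 1.328 × 2.023 × 0.5983 = 1.608
R_B = 1.608 × 195 = 314 Ω

314 Ω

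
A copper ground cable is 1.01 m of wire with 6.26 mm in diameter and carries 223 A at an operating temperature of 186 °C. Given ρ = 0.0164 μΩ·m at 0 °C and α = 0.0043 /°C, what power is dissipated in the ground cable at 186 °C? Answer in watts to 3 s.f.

48.2 W

ρ = 0.0164 μΩ·m = 1.64×10^-8 Ω·m
A = π(d/2)² = π(3.1300e-03 m)² = 3.078e-05 m²
R₍0₎ = ρL/A = (1.64×10^-8)(1.01)/(3.078e-05) = 5.382×10^-4 Ω
R₍186₎ = R₍0₎(1 + αΔT) = 5.382×10^-4 × (1 + 0.0043×186) = 9.686×10^-4 Ω
P = I²R = (223)² × 9.686×10^-4 = 48.2 W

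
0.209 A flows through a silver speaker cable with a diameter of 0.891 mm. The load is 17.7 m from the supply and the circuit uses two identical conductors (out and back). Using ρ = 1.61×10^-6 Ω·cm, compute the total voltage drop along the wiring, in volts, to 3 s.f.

ρ = 1.61×10^-6 Ω·cm = 1.61×10^-8 Ω·m
A = π(d/2)² = π(4.4550e-04 m)² = 6.235e-07 m²
Total conductor length (both ways) L = 2 × 17.7 = 35.4 m
R = ρL/A = (1.61×10^-8)(35.4)/(6.235e-07) = 0.9141 Ω
V = IR = 0.209 × 0.9141 = 0.191 V

0.191 V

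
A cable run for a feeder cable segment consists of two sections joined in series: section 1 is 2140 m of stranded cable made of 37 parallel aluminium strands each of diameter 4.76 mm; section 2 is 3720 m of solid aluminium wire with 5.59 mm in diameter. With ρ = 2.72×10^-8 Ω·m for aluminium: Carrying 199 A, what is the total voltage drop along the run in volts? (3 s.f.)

Section 1: A_strand = π(2.3800e-03)² = 1.780e-05 m²; R₁ = ρL/(N·A_s) = (2.72×10^-8)(2140)/(37×1.780e-05) = 0.08841 Ω
Section 2: A = π(d/2)² = π(2.7950e-03 m)² = 2.454e-05 m²
R₂ = (2.72×10^-8)(3720)/(2.454e-05) = 4.123 Ω
R = R₁ + R₂ = 4.211 Ω
V = IR = 199 × 4.211 = 838 V

838 V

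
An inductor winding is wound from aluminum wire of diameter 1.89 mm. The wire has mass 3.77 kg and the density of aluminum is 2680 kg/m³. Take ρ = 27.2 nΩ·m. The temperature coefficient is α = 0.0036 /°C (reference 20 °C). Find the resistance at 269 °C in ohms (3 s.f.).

ρ = 27.2 nΩ·m = 2.72×10^-8 Ω·m
A = π(d/2)² = π(9.4500e-04 m)² = 2.8055e-06 m²
L = m/(density·A) = 3.77/(2680×2.8055e-06) = 501.4 m
R = ρL/A = (2.72×10^-8)(501.4)/(2.8055e-06) = 4.861 Ω
R(269 °C) = 4.861 × (1 + 0.0036×249) = 9.22 Ω

9.22 Ω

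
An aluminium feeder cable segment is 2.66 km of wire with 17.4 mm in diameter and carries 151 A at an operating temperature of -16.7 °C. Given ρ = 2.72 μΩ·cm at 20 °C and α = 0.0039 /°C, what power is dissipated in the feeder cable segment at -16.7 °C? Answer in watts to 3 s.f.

5940 W

ρ = 2.72 μΩ·cm = 2.72×10^-8 Ω·m
A = π(d/2)² = π(8.7000e-03 m)² = 2.378e-04 m²
R₍20₎ = ρL/A = (2.72×10^-8)(2660)/(2.378e-04) = 0.3043 Ω
R₍-16.7₎ = R₍20₎(1 + αΔT) = 0.3043 × (1 + 0.0039×-36.7) = 0.2607 Ω
P = I²R = (151)² × 0.2607 = 5940 W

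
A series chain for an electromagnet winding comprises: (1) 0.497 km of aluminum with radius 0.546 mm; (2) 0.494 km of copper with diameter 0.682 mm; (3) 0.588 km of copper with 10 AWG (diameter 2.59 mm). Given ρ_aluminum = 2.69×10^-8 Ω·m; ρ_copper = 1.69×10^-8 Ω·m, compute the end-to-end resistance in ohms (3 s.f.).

39.0 Ω

Seg 1: A = πr² = π(5.4600e-04 m)² = 9.366e-07 m²
R_1 = (2.69×10^-8)(497)/(9.366e-07) = 14.27 Ω
Seg 2: A = π(d/2)² = π(3.4100e-04 m)² = 3.653e-07 m²
R_2 = (1.69×10^-8)(494)/(3.653e-07) = 22.85 Ω
Seg 3: A = π(2.59/2 mm)² = π(1.2950e-03 m)² = 5.269e-06 m²
R_3 = (1.69×10^-8)(588)/(5.269e-06) = 1.886 Ω
R_total = R_1 + R_2 + R_3 = 39.0 Ω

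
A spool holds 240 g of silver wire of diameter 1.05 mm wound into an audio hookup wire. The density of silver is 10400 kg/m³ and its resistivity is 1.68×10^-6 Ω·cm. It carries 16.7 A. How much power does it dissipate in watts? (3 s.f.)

144 W

ρ = 1.68×10^-6 Ω·cm = 1.68×10^-8 Ω·m
A = π(d/2)² = π(5.2500e-04 m)² = 8.6590e-07 m²
L = m/(density·A) = 0.24/(10400×8.6590e-07) = 26.65 m
R = ρL/A = (1.68×10^-8)(26.65)/(8.6590e-07) = 0.5171 Ω
P = I²R = (16.7)² × 0.5171 = 144 W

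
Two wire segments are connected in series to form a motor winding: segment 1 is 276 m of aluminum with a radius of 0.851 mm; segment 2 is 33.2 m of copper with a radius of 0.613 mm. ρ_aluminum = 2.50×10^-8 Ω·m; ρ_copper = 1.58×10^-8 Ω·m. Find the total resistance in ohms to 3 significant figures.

Segment 1: A = πr² = π(8.5100e-04 m)² = 2.275e-06 m²
R₁ = ρL/A = (2.50×10^-8)(276)/(2.275e-06) = 3.033 Ω
Segment 2: A = πr² = π(6.1300e-04 m)² = 1.181e-06 m²
R₂ = (1.58×10^-8)(33.2)/(1.181e-06) = 0.4443 Ω
R = R₁ + R₂ = 3.48 Ω

3.48 Ω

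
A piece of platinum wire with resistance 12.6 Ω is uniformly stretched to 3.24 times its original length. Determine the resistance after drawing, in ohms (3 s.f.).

Volume constant ⇒ A' = A/k with k = 3.24. R' = ρ(kL)/(A/k) = k²R.
R' = 10.5 × 12.6 = 132 Ω

132 Ω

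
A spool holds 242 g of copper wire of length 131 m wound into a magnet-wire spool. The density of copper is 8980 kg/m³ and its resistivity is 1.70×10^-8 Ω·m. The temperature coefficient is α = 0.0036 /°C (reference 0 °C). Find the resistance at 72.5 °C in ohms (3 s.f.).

A = m/(density·L) = 0.242/(8980×131) = 2.0572e-07 m²
R = ρL/A = (1.70×10^-8)(131)/(2.0572e-07) = 10.83 Ω
R(72.5 °C) = 10.83 × (1 + 0.0036×72.5) = 13.7 Ω

13.7 Ω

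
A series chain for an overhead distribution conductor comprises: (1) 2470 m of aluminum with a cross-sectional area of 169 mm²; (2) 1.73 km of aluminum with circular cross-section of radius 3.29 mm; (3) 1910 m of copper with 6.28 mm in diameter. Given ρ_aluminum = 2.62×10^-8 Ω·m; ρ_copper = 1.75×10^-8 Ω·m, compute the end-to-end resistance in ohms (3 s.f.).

2.79 Ω

Seg 1: A = 169 mm² = 1.690e-04 m²
R_1 = (2.62×10^-8)(2470)/(1.690e-04) = 0.3829 Ω
Seg 2: A = πr² = π(3.2900e-03 m)² = 3.400e-05 m²
R_2 = (2.62×10^-8)(1730)/(3.400e-05) = 1.333 Ω
Seg 3: A = π(d/2)² = π(3.1400e-03 m)² = 3.097e-05 m²
R_3 = (1.75×10^-8)(1910)/(3.097e-05) = 1.079 Ω
R_total = R_1 + R_2 + R_3 = 2.79 Ω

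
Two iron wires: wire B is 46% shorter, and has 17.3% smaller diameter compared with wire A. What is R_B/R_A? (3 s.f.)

R ∝ L/d², so R_B/R_A = (1 − 46/100) × (1 − 17.3/100)⁻²
= 0.54 × 1.462 = 0.790

0.790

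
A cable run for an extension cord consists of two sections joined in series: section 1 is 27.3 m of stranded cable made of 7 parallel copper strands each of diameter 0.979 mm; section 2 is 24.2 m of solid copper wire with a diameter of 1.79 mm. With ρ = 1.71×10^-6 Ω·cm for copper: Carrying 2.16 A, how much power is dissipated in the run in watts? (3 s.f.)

ρ = 1.71×10^-6 Ω·cm = 1.71×10^-8 Ω·m
Section 1: A_strand = π(4.8950e-04)² = 7.528e-07 m²; R₁ = ρL/(N·A_s) = (1.71×10^-8)(27.3)/(7×7.528e-07) = 0.08859 Ω
Section 2: A = π(d/2)² = π(8.9500e-04 m)² = 2.516e-06 m²
R₂ = (1.71×10^-8)(24.2)/(2.516e-06) = 0.1644 Ω
R = R₁ + R₂ = 0.253 Ω
P = I²R = (2.16)² × 0.253 = 1.18 W

1.18 W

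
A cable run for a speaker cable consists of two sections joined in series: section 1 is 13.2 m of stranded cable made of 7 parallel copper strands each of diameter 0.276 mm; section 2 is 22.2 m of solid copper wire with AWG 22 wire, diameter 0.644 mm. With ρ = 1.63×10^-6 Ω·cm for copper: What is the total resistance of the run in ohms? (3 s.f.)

1.62 Ω

ρ = 1.63×10^-6 Ω·cm = 1.63×10^-8 Ω·m
Section 1: A_strand = π(1.3800e-04)² = 5.983e-08 m²; R₁ = ρL/(N·A_s) = (1.63×10^-8)(13.2)/(7×5.983e-08) = 0.5138 Ω
Section 2: A = π(0.644/2 mm)² = π(3.2200e-04 m)² = 3.257e-07 m²
R₂ = (1.63×10^-8)(22.2)/(3.257e-07) = 1.111 Ω
R = R₁ + R₂ = 1.62 Ω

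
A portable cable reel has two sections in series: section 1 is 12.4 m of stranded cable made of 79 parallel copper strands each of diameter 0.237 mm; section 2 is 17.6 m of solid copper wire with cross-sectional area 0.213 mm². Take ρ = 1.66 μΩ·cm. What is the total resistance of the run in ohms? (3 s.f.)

1.43 Ω

ρ = 1.66 μΩ·cm = 1.66×10^-8 Ω·m
Section 1: A_strand = π(1.1850e-04)² = 4.412e-08 m²; R₁ = ρL/(N·A_s) = (1.66×10^-8)(12.4)/(79×4.412e-08) = 0.05906 Ω
Section 2: A = 0.213 mm² = 2.130e-07 m²
R₂ = (1.66×10^-8)(17.6)/(2.130e-07) = 1.372 Ω
R = R₁ + R₂ = 1.43 Ω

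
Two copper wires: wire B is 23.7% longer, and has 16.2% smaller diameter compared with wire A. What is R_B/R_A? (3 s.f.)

R ∝ L/d², so R_B/R_A = (1 + 23.7/100) × (1 − 16.2/100)⁻²
= 1.237 × 1.424 = 1.76

1.76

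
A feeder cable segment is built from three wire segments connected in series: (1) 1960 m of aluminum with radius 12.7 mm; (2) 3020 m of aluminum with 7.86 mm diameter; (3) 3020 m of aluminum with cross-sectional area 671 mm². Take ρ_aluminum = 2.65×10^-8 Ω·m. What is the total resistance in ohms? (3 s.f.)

Seg 1: A = πr² = π(1.2700e-02 m)² = 5.067e-04 m²
R_1 = (2.65×10^-8)(1960)/(5.067e-04) = 0.1025 Ω
Seg 2: A = π(d/2)² = π(3.9300e-03 m)² = 4.852e-05 m²
R_2 = (2.65×10^-8)(3020)/(4.852e-05) = 1.649 Ω
Seg 3: A = 671 mm² = 6.710e-04 m²
R_3 = (2.65×10^-8)(3020)/(6.710e-04) = 0.1193 Ω
R_total = R_1 + R_2 + R_3 = 1.87 Ω

1.87 Ω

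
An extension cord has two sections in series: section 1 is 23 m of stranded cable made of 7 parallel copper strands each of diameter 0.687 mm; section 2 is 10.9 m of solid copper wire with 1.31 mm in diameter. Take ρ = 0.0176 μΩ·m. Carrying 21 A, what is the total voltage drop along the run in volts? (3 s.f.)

6.27 V

ρ = 0.0176 μΩ·m = 1.76×10^-8 Ω·m
Section 1: A_strand = π(3.4350e-04)² = 3.707e-07 m²; R₁ = ρL/(N·A_s) = (1.76×10^-8)(23)/(7×3.707e-07) = 0.156 Ω
Section 2: A = π(d/2)² = π(6.5500e-04 m)² = 1.348e-06 m²
R₂ = (1.76×10^-8)(10.9)/(1.348e-06) = 0.1423 Ω
R = R₁ + R₂ = 0.2983 Ω
V = IR = 21 × 0.2983 = 6.27 V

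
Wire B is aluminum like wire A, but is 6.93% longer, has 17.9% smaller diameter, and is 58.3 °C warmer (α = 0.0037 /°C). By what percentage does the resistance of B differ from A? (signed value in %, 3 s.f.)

R ∝ ρL/d² with ρ ∝ (1+αΔT), so R_B/R_A = (1 + 6.93/100) × (1 − 17.9/100)⁻² × (1 + 0.0037×58.3)
= 1.069 × 1.484 × 1.216 = 1.929
(R_B − R_A)/R_A = 1.929 − 1 = 92.9%

92.9%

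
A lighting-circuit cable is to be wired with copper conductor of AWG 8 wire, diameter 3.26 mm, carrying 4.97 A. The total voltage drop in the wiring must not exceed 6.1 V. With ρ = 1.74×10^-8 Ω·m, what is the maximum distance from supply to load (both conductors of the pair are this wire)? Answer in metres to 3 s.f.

294 m

A = π(3.26/2 mm)² = π(1.6300e-03 m)² = 8.347e-06 m²
L_max = V_max·A/(2·ρI) = (6.1)(8.347e-06)/(2×1.74×10^-8×4.97) = 294 m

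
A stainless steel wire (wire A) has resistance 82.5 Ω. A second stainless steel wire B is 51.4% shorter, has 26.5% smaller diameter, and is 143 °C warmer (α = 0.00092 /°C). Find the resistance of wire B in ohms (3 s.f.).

84.0 Ω

R ∝ ρL/d² with ρ ∝ (1+αΔT), so R_B/R_A = (1 − 51.4/100) × (1 − 26.5/100)⁻² × (1 + 0.00092×143)
= 0.486 × 1.851 × 1.132 = 1.018
R_B = 1.018 × 82.5 = 84.0 Ω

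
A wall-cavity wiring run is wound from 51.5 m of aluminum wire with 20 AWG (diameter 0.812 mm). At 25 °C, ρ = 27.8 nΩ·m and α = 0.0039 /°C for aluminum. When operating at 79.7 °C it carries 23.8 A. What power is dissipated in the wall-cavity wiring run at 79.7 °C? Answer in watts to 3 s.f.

1900 W

ρ = 27.8 nΩ·m = 2.78×10^-8 Ω·m
A = π(0.812/2 mm)² = π(4.0600e-04 m)² = 5.178e-07 m²
R₍25₎ = ρL/A = (2.78×10^-8)(51.5)/(5.178e-07) = 2.765 Ω
R₍79.7₎ = R₍25₎(1 + αΔT) = 2.765 × (1 + 0.0039×54.7) = 3.355 Ω
P = I²R = (23.8)² × 3.355 = 1900 W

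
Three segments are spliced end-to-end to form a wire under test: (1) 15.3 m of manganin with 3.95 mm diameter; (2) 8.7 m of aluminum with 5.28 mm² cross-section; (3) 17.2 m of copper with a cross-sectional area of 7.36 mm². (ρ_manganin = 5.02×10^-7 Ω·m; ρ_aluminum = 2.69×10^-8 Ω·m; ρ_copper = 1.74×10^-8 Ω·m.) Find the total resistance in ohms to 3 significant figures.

Seg 1: A = π(d/2)² = π(1.9750e-03 m)² = 1.225e-05 m²
R_1 = (5.02×10^-7)(15.3)/(1.225e-05) = 0.6268 Ω
Seg 2: A = 5.28 mm² = 5.280e-06 m²
R_2 = (2.69×10^-8)(8.7)/(5.280e-06) = 0.04432 Ω
Seg 3: A = 7.36 mm² = 7.360e-06 m²
R_3 = (1.74×10^-8)(17.2)/(7.360e-06) = 0.04066 Ω
R_total = R_1 + R_2 + R_3 = 0.712 Ω

0.712 Ω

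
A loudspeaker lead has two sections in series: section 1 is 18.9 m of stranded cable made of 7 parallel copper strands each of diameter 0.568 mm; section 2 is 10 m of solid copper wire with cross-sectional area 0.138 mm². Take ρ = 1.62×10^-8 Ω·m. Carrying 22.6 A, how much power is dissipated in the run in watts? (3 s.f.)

688 W

Section 1: A_strand = π(2.8400e-04)² = 2.534e-07 m²; R₁ = ρL/(N·A_s) = (1.62×10^-8)(18.9)/(7×2.534e-07) = 0.1726 Ω
Section 2: A = 0.138 mm² = 1.380e-07 m²
R₂ = (1.62×10^-8)(10)/(1.380e-07) = 1.174 Ω
R = R₁ + R₂ = 1.347 Ω
P = I²R = (22.6)² × 1.347 = 688 W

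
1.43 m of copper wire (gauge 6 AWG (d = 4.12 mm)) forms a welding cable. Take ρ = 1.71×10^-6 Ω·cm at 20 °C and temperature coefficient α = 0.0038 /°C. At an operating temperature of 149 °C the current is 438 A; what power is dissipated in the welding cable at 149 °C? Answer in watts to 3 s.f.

ρ = 1.71×10^-6 Ω·cm = 1.71×10^-8 Ω·m
A = π(4.12/2 mm)² = π(2.0600e-03 m)² = 1.333e-05 m²
R₍20₎ = ρL/A = (1.71×10^-8)(1.43)/(1.333e-05) = 0.001834 Ω
R₍149₎ = R₍20₎(1 + αΔT) = 0.001834 × (1 + 0.0038×129) = 0.002733 Ω
P = I²R = (438)² × 0.002733 = 524 W

524 W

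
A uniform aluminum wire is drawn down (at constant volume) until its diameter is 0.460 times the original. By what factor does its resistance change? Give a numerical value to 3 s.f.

Volume constant ⇒ L' = L/r² with r = 0.46. R' = ρL'/A' = ρ(L/r²)/(πr²d₀²/4) = R/r⁴.
Factor = 22.3

22.3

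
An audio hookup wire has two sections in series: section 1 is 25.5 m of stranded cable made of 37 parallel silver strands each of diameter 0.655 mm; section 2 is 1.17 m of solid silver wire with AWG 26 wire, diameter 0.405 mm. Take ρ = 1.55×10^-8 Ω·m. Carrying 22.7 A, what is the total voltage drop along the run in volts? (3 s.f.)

Section 1: A_strand = π(3.2750e-04)² = 3.370e-07 m²; R₁ = ρL/(N·A_s) = (1.55×10^-8)(25.5)/(37×3.370e-07) = 0.0317 Ω
Section 2: A = π(0.405/2 mm)² = π(2.0250e-04 m)² = 1.288e-07 m²
R₂ = (1.55×10^-8)(1.17)/(1.288e-07) = 0.1408 Ω
R = R₁ + R₂ = 0.1725 Ω
V = IR = 22.7 × 0.1725 = 3.92 V

3.92 V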